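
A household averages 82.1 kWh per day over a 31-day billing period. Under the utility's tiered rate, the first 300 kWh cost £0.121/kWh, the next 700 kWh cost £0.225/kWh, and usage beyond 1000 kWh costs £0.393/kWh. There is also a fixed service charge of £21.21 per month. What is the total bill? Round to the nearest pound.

Usage = 82.1 kWh/day × 31 days = 2545.1 kWh
First 300 kWh × £0.121 = £36.30
Next 700 kWh × £0.225 = £157.50
Remaining 1545.1 kWh × £0.393 = £607.22
Energy charge = £801.02; + service £21.21 = £822.23 ≈ £822

£822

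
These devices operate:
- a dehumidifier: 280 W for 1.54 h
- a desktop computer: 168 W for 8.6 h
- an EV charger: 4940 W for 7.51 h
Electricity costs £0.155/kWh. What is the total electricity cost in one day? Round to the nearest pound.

dehumidifier: 280 W × 1.54 h = 431 Wh = 0.4312 kWh
desktop computer: 168 W × 8.6 h = 1,445 Wh = 1.445 kWh
EV charger: 4940 W × 7.51 h = 37,099 Wh = 37.1 kWh
Total energy = 0.4312 + 1.445 + 37.1 = 38.98 kWh
Cost = 38.98 kWh × £0.155 = £6.04 ≈ £6

£6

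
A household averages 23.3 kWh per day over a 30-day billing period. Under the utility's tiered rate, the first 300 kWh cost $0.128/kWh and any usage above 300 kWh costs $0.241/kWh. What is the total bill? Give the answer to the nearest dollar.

$135

Usage = 23.3 kWh/day × 30 days = 699 kWh
First 300 kWh × $0.128 = $38.40
Remaining 399 kWh × $0.241 = $96.16
Total = $134.56 ≈ $135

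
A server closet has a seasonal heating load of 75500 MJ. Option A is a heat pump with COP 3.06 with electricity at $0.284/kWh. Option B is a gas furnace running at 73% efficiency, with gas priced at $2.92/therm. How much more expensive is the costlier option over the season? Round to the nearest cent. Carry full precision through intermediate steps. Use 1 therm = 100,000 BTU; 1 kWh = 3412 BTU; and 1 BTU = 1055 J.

$915.93

Heat load = 75500 MJ = 75,500,000,000 J / 1055 = 71,563,981 BTU
Gas: input = 71,563,981 / 0.730 = 98,032,851 BTU = 980.3 therm → 980.3 × $2.92 = $2,862.56
Heat pump: 71,563,981 BTU / 3412 = 20,970 kWh heat; / 3.06 = 6,854 kWh in → × $0.284 = $1,946.63
Difference = |$2,862.56 − $1,946.63| = $915.93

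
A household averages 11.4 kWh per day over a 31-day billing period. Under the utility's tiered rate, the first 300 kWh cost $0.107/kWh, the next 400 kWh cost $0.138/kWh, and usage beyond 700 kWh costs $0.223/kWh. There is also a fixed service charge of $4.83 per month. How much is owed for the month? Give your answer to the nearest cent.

$44.30

Usage = 11.4 kWh/day × 31 days = 353.4 kWh
First 300 kWh × $0.107 = $32.10
Next 53.4 kWh × $0.138 = $7.37
Remaining tier: 0 kWh (not reached)
Energy charge = $39.47; + service $4.83 = $44.30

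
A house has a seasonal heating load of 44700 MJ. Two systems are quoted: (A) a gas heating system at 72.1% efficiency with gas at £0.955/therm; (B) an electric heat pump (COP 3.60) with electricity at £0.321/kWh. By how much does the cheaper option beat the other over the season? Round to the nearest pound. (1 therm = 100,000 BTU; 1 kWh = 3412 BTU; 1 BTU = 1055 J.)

£546

Heat load = 44700 MJ = 44,700,000,000 J / 1055 = 42,369,668 BTU
Gas: input = 42,369,668 / 0.721 = 58,765,143 BTU = 587.7 therm → 587.7 × £0.955 = £561.21
Heat pump: 42,369,668 BTU / 3412 = 12,420 kWh heat; / 3.60 = 3,449 kWh in → × £0.321 = £1,107.26
Difference = |£561.21 − £1,107.26| = £546.05 ≈ £546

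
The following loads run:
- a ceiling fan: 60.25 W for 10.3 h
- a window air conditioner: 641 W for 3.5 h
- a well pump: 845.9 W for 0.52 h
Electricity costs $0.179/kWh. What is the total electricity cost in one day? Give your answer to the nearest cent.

ceiling fan: 60.25 W × 10.3 h = 621 Wh = 0.6206 kWh
window air conditioner: 641 W × 3.5 h = 2,244 Wh = 2.244 kWh
well pump: 845.9 W × 0.52 h = 440 Wh = 0.4399 kWh
Total energy = 0.6206 + 2.244 + 0.4399 = 3.304 kWh
Cost = 3.304 kWh × $0.179 = $0.59

$0.59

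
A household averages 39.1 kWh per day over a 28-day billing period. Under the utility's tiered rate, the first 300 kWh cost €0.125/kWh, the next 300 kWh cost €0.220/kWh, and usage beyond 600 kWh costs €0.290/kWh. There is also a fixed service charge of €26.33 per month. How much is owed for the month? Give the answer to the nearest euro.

Usage = 39.1 kWh/day × 28 days = 1094.8 kWh
First 300 kWh × €0.125 = €37.50
Next 300 kWh × €0.220 = €66.00
Remaining 494.8 kWh × €0.290 = €143.49
Energy charge = €246.99; + service €26.33 = €273.32 ≈ €273

€273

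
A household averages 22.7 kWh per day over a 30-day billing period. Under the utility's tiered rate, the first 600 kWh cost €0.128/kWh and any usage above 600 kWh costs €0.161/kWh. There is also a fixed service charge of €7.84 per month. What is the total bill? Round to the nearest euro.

€98

Usage = 22.7 kWh/day × 30 days = 681 kWh
First 600 kWh × €0.128 = €76.80
Remaining 81 kWh × €0.161 = €13.04
Energy charge = €89.84; + service €7.84 = €97.68 ≈ €98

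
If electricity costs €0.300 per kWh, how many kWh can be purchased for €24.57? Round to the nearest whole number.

82 kWh

€24.57 / €0.300 per kWh = 81.9 kWh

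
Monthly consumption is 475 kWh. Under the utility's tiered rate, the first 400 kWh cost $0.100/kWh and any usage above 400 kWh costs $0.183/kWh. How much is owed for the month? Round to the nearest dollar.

$54

First 400 kWh × $0.100 = $40.00
Remaining 75 kWh × $0.183 = $13.72
Total = $53.73 ≈ $54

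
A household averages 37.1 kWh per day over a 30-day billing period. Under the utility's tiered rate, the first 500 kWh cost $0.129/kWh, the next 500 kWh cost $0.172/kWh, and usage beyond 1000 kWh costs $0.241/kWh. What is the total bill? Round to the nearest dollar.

$178

Usage = 37.1 kWh/day × 30 days = 1113 kWh
First 500 kWh × $0.129 = $64.50
Next 500 kWh × $0.172 = $86.00
Remaining 113 kWh × $0.241 = $27.23
Total = $177.73 ≈ $178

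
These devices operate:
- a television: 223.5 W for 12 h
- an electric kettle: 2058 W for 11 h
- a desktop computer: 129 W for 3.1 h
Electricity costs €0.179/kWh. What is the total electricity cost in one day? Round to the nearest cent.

€4.60

television: 223.5 W × 12 h = 2,682 Wh = 2.682 kWh
electric kettle: 2058 W × 11 h = 22,638 Wh = 22.64 kWh
desktop computer: 129 W × 3.1 h = 400 Wh = 0.3999 kWh
Total energy = 2.682 + 22.64 + 0.3999 = 25.72 kWh
Cost = 25.72 kWh × €0.179 = €4.60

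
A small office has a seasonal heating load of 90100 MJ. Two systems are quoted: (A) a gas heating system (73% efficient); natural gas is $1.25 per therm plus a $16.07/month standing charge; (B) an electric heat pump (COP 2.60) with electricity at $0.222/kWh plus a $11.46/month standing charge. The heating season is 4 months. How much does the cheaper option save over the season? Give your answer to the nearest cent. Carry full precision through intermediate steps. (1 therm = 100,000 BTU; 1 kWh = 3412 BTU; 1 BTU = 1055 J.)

$656.37

Heat load = 90100 MJ = 90,100,000,000 J / 1055 = 85,402,844 BTU
Gas: input = 85,402,844 / 0.73 = 116,990,197 BTU = 1,170 therm → 1,170 × $1.25 = $1,462.38; + 4 × $16.07 standing = $1,526.66
Heat pump: 85,402,844 BTU / 3412 = 25,030 kWh heat; / 2.60 = 9,627 kWh in → × $0.222 = $2,137.19; + 4 × $11.46 standing = $2,183.03
Difference = |$1,526.66 − $2,183.03| = $656.37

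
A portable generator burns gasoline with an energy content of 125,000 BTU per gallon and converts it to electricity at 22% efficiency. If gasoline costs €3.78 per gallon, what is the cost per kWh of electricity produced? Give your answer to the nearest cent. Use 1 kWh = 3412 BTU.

Electrical output per gallon = 125,000 BTU × 0.22 / 3412 BTU/kWh = 8.06 kWh
Cost per kWh = €3.78 / 8.06 kWh = €0.469

€0.47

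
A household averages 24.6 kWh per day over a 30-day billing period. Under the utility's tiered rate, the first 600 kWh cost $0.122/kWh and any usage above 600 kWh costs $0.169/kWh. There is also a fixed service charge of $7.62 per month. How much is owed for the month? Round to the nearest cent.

Usage = 24.6 kWh/day × 30 days = 738 kWh
First 600 kWh × $0.122 = $73.20
Remaining 138 kWh × $0.169 = $23.32
Energy charge = $96.52; + service $7.62 = $104.14

$104.14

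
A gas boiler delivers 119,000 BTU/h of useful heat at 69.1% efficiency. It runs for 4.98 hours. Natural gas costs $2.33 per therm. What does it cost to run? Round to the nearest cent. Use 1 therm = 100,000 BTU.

$19.98

Heat delivered = 119,000 BTU/h × 4.98 h = 592,620 BTU
Gas input = 592,620 / 0.691 = 857,627 BTU
= 857,627 / 100,000 = 8.576 therm
Cost = 8.576 × $2.33/therm = $19.98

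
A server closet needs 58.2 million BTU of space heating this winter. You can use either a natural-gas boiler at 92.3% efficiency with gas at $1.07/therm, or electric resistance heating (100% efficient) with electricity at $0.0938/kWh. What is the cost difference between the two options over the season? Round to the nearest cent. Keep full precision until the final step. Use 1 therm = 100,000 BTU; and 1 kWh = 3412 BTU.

Heat load = 58.2 × 10⁶ BTU = 58,200,000 BTU
Gas: input = 58,200,000 / 0.923 = 63,055,255 BTU = 630.6 therm → 630.6 × $1.07 = $674.69
Electric: 58,200,000 BTU / 3412 = 17,060 kWh → × $0.0938 = $1,599.99
Difference = |$674.69 − $1,599.99| = $925.30

$925.30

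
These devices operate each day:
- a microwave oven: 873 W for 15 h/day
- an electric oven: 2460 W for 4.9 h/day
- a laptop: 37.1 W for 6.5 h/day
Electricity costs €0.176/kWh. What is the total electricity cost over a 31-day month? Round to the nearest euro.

€139

microwave oven: 873 W × 15 h × 31 d = 405,945 Wh = 405.9 kWh
electric oven: 2460 W × 4.9 h × 31 d = 373,674 Wh = 373.7 kWh
laptop: 37.1 W × 6.5 h × 31 d = 7,476 Wh = 7.476 kWh
Total energy = 405.9 + 373.7 + 7.476 = 787.1 kWh
Cost = 787.1 kWh × €0.176 = €138.53 ≈ €139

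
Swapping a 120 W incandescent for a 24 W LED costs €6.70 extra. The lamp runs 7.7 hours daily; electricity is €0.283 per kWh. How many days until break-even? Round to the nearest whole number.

32 days

Power saved = 120 − 24 = 96 W
Daily energy saved = 96 W × 7.7 h = 739.2 Wh = 0.7392 kWh
Daily savings = 0.7392 × €0.283 = €0.2092
Payback = €6.70 / €0.2092 per day = 32.03 days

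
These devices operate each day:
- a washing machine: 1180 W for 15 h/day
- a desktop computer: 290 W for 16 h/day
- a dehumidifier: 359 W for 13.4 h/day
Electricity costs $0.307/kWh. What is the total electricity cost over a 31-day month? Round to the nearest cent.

$258.39

washing machine: 1180 W × 15 h × 31 d = 548,700 Wh = 548.7 kWh
desktop computer: 290 W × 16 h × 31 d = 143,840 Wh = 143.8 kWh
dehumidifier: 359 W × 13.4 h × 31 d = 149,129 Wh = 149.1 kWh
Total energy = 548.7 + 143.8 + 149.1 = 841.7 kWh
Cost = 841.7 kWh × $0.307 = $258.39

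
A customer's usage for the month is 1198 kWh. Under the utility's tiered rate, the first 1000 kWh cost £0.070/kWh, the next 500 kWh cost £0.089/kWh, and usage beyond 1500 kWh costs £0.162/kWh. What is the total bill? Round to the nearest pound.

£88

First 1000 kWh × £0.070 = £70.00
Next 198 kWh × £0.089 = £17.62
Remaining tier: 0 kWh (not reached)
Total = £87.62 ≈ £88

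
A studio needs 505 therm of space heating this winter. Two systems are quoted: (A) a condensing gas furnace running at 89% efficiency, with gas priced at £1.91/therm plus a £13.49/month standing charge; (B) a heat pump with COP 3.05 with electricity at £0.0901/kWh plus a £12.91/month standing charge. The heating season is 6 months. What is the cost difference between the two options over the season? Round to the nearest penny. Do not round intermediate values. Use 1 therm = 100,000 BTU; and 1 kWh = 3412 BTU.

£650.02

Heat load = 505 therm × 100,000 = 50,500,000 BTU
Gas: input = 50,500,000 / 0.89 = 56,741,573 BTU = 567.4 therm → 567.4 × £1.91 = £1,083.76; + 6 × £13.49 standing = £1,164.70
Heat pump: 50,500,000 BTU / 3412 = 14,800 kWh heat; / 3.05 = 4,853 kWh in → × £0.0901 = £437.23; + 6 × £12.91 standing = £514.69
Difference = |£1,164.70 − £514.69| = £650.02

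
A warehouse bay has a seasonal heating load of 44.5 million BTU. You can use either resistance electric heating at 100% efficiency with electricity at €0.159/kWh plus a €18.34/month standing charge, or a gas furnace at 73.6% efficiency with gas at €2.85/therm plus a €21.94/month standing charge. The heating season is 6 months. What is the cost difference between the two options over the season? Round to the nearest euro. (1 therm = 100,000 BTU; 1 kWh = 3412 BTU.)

Heat load = 44.5 × 10⁶ BTU = 44,500,000 BTU
Gas: input = 44,500,000 / 0.736 = 60,461,957 BTU = 604.6 therm → 604.6 × €2.85 = €1,723.17; + 6 × €21.94 standing = €1,854.81
Electric: 44,500,000 BTU / 3412 = 13,040 kWh → × €0.159 = €2,073.71; + 6 × €18.34 standing = €2,183.75
Difference = |€1,854.81 − €2,183.75| = €328.94 ≈ €329

€329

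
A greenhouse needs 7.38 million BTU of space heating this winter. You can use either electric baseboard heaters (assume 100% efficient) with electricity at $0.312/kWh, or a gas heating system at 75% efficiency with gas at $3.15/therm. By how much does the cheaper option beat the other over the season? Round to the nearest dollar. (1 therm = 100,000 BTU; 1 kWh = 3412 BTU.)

$365

Heat load = 7.38 × 10⁶ BTU = 7,380,000 BTU
Gas: input = 7,380,000 / 0.75 = 9,840,000 BTU = 98.4 therm → 98.4 × $3.15 = $309.96
Electric: 7,380,000 BTU / 3412 = 2,163 kWh → × $0.312 = $674.84
Difference = |$309.96 − $674.84| = $364.88 ≈ $365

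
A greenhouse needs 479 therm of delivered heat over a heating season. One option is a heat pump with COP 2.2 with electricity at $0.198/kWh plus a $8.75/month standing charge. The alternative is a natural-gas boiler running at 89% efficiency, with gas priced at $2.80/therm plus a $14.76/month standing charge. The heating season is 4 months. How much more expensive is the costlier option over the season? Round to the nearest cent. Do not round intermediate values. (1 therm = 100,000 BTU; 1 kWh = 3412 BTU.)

Heat load = 479 therm × 100,000 = 47,900,000 BTU
Gas: input = 47,900,000 / 0.890 = 53,820,225 BTU = 538.2 therm → 538.2 × $2.80 = $1,506.97; + 4 × $14.76 standing = $1,566.01
Heat pump: 47,900,000 BTU / 3412 = 14,040 kWh heat; / 2.2 = 6,381 kWh in → × $0.198 = $1,263.48; + 4 × $8.75 standing = $1,298.48
Difference = |$1,566.01 − $1,298.48| = $267.52

$267.52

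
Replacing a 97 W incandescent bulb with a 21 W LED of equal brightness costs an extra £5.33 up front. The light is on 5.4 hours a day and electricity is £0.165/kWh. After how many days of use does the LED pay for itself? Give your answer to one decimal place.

Power saved = 97 − 21 = 76 W
Daily energy saved = 76 W × 5.4 h = 410.4 Wh = 0.4104 kWh
Daily savings = 0.4104 × £0.165 = £0.0677
Payback = £5.33 / £0.0677 per day = 78.71 days

78.7 days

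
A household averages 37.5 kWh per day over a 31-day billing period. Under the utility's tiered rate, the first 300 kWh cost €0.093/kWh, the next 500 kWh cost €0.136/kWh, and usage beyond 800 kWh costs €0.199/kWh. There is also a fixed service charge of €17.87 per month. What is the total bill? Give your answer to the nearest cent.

Usage = 37.5 kWh/day × 31 days = 1162.5 kWh
First 300 kWh × €0.093 = €27.90
Next 500 kWh × €0.136 = €68.00
Remaining 362.5 kWh × €0.199 = €72.14
Energy charge = €168.04; + service €17.87 = €185.91

€185.91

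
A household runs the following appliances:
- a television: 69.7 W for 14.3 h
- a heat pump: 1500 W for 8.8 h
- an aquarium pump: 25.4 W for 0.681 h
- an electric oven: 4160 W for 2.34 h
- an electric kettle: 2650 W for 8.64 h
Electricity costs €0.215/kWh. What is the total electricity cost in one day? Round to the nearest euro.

television: 69.7 W × 14.3 h = 997 Wh = 0.9967 kWh
heat pump: 1500 W × 8.8 h = 13,200 Wh = 13.2 kWh
aquarium pump: 25.4 W × 0.681 h = 17 Wh = 0.0173 kWh
electric oven: 4160 W × 2.34 h = 9,734 Wh = 9.734 kWh
electric kettle: 2650 W × 8.64 h = 22,896 Wh = 22.9 kWh
Total energy = 0.9967 + 13.2 + 0.0173 + 9.734 + 22.9 = 46.84 kWh
Cost = 46.84 kWh × €0.215 = €10.07 ≈ €10

€10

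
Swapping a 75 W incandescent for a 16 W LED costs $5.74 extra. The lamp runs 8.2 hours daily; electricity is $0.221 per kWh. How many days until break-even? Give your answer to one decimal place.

Power saved = 75 − 16 = 59 W
Daily energy saved = 59 W × 8.2 h = 483.8 Wh = 0.4838 kWh
Daily savings = 0.4838 × $0.221 = $0.1069
Payback = $5.74 / $0.1069 per day = 53.69 days

53.7 days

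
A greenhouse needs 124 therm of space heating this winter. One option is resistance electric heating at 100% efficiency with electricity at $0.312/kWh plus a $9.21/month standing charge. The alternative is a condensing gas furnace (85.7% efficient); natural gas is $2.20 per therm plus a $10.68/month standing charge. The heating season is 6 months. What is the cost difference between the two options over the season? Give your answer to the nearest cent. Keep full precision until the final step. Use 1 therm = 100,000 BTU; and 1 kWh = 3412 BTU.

Heat load = 124 therm × 100,000 = 12,400,000 BTU
Gas: input = 12,400,000 / 0.857 = 14,469,078 BTU = 144.7 therm → 144.7 × $2.20 = $318.32; + 6 × $10.68 standing = $382.40
Electric: 12,400,000 BTU / 3412 = 3,634 kWh → × $0.312 = $1,133.88; + 6 × $9.21 standing = $1,189.14
Difference = |$382.40 − $1,189.14| = $806.74

$806.74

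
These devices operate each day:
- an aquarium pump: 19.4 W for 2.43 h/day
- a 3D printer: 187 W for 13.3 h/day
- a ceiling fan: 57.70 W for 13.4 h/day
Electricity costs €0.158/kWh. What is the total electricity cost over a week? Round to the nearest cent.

aquarium pump: 19.4 W × 2.43 h × 7 d = 330 Wh = 0.33 kWh
3D printer: 187 W × 13.3 h × 7 d = 17,410 Wh = 17.41 kWh
ceiling fan: 57.70 W × 13.4 h × 7 d = 5,412 Wh = 5.412 kWh
Total energy = 0.33 + 17.41 + 5.412 = 23.15 kWh
Cost = 23.15 kWh × €0.158 = €3.66

€3.66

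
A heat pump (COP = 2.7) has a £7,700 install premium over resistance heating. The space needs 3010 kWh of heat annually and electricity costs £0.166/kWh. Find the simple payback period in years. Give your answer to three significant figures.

Resistance: 3010 kWh × £0.166 = £499.66/yr
Heat pump: 3010 / 2.7 = 1115 kWh in → × £0.166 = £185.06/yr
Annual savings = £314.60
Payback = £7,700 / £314.60 = 24.5 years

24.5 years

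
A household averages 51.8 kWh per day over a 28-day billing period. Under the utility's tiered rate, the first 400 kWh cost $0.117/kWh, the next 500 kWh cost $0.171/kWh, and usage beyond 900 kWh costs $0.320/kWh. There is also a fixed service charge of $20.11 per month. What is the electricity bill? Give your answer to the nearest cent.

$328.54

Usage = 51.8 kWh/day × 28 days = 1450.4 kWh
First 400 kWh × $0.117 = $46.80
Next 500 kWh × $0.171 = $85.50
Remaining 550.4 kWh × $0.320 = $176.13
Energy charge = $308.43; + service $20.11 = $328.54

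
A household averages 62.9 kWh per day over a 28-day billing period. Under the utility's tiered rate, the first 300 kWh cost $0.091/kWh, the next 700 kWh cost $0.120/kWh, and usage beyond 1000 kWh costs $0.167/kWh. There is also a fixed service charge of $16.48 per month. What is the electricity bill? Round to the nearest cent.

$254.90

Usage = 62.9 kWh/day × 28 days = 1761.2 kWh
First 300 kWh × $0.091 = $27.30
Next 700 kWh × $0.120 = $84.00
Remaining 761.2 kWh × $0.167 = $127.12
Energy charge = $238.42; + service $16.48 = $254.90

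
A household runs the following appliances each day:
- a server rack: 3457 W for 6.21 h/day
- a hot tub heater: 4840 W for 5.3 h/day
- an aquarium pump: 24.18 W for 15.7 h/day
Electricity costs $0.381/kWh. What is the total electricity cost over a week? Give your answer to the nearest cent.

server rack: 3457 W × 6.21 h × 7 d = 150,276 Wh = 150.3 kWh
hot tub heater: 4840 W × 5.3 h × 7 d = 179,564 Wh = 179.6 kWh
aquarium pump: 24.18 W × 15.7 h × 7 d = 2,657 Wh = 2.657 kWh
Total energy = 150.3 + 179.6 + 2.657 = 332.5 kWh
Cost = 332.5 kWh × $0.381 = $126.68

$126.68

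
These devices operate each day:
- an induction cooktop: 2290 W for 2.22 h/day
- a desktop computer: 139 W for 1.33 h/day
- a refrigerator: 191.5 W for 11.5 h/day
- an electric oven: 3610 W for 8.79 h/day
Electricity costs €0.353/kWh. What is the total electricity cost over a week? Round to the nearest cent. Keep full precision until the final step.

induction cooktop: 2290 W × 2.22 h × 7 d = 35,587 Wh = 35.59 kWh
desktop computer: 139 W × 1.33 h × 7 d = 1,294 Wh = 1.294 kWh
refrigerator: 191.5 W × 11.5 h × 7 d = 15,416 Wh = 15.42 kWh
electric oven: 3610 W × 8.79 h × 7 d = 222,123 Wh = 222.1 kWh
Total energy = 35.59 + 1.294 + 15.42 + 222.1 = 274.4 kWh
Cost = 274.4 kWh × €0.353 = €96.87

€96.87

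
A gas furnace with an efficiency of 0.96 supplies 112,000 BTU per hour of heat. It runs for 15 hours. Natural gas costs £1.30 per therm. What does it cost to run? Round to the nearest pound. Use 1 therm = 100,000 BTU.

£23

Heat delivered = 112,000 BTU/h × 15 h = 1,680,000 BTU
Gas input = 1,680,000 / 0.96 = 1,750,000 BTU
= 1,750,000 / 100,000 = 17.5 therm
Cost = 17.5 × £1.30/therm = £22.75 ≈ £23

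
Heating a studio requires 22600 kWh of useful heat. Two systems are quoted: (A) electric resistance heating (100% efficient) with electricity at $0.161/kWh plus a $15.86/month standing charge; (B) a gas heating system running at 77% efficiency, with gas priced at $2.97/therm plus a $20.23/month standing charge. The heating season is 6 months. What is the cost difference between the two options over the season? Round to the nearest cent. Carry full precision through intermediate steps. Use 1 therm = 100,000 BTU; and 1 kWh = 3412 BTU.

$638.09

Heat load = 22600 kWh × 3412 = 77,111,200 BTU
Gas: input = 77,111,200 / 0.770 = 100,144,416 BTU = 1,001 therm → 1,001 × $2.97 = $2,974.29; + 6 × $20.23 standing = $3,095.67
Electric: 77,111,200 BTU / 3412 = 22,600 kWh → × $0.161 = $3,638.60; + 6 × $15.86 standing = $3,733.76
Difference = |$3,095.67 − $3,733.76| = $638.09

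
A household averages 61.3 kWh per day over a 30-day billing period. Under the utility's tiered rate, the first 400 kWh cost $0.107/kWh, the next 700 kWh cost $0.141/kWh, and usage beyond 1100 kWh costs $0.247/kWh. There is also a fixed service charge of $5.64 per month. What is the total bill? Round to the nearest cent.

Usage = 61.3 kWh/day × 30 days = 1839 kWh
First 400 kWh × $0.107 = $42.80
Next 700 kWh × $0.141 = $98.70
Remaining 739 kWh × $0.247 = $182.53
Energy charge = $324.03; + service $5.64 = $329.67

$329.67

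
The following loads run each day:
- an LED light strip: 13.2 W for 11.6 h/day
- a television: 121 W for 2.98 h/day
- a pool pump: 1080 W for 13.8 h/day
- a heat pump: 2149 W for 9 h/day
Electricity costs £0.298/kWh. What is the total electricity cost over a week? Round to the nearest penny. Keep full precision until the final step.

£72.51

LED light strip: 13.2 W × 11.6 h × 7 d = 1,072 Wh = 1.072 kWh
television: 121 W × 2.98 h × 7 d = 2,524 Wh = 2.524 kWh
pool pump: 1080 W × 13.8 h × 7 d = 104,328 Wh = 104.3 kWh
heat pump: 2149 W × 9 h × 7 d = 135,387 Wh = 135.4 kWh
Total energy = 1.072 + 2.524 + 104.3 + 135.4 = 243.3 kWh
Cost = 243.3 kWh × £0.298 = £72.51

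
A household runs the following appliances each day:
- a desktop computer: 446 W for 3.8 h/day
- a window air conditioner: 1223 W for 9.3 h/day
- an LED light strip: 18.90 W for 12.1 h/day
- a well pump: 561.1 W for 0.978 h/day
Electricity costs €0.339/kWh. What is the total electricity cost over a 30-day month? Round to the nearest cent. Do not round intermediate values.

€140.82

desktop computer: 446 W × 3.8 h × 30 d = 50,844 Wh = 50.84 kWh
window air conditioner: 1223 W × 9.3 h × 30 d = 341,217 Wh = 341.2 kWh
LED light strip: 18.90 W × 12.1 h × 30 d = 6,861 Wh = 6.861 kWh
well pump: 561.1 W × 0.978 h × 30 d = 16,463 Wh = 16.46 kWh
Total energy = 50.84 + 341.2 + 6.861 + 16.46 = 415.4 kWh
Cost = 415.4 kWh × €0.339 = €140.82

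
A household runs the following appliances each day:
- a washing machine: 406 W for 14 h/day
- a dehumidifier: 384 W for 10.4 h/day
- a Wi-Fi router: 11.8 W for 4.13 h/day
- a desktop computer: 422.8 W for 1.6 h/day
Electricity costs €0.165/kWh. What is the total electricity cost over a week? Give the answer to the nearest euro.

washing machine: 406 W × 14 h × 7 d = 39,788 Wh = 39.79 kWh
dehumidifier: 384 W × 10.4 h × 7 d = 27,955 Wh = 27.96 kWh
Wi-Fi router: 11.8 W × 4.13 h × 7 d = 341 Wh = 0.3411 kWh
desktop computer: 422.8 W × 1.6 h × 7 d = 4,735 Wh = 4.735 kWh
Total energy = 39.79 + 27.96 + 0.3411 + 4.735 = 72.82 kWh
Cost = 72.82 kWh × €0.165 = €12.02 ≈ €12

€12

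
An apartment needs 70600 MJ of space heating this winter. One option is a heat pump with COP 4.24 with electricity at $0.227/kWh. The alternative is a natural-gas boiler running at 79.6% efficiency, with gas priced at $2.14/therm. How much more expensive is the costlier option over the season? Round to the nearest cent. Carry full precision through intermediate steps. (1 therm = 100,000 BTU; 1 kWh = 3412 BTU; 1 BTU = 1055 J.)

$749.06

Heat load = 70600 MJ = 70,600,000,000 J / 1055 = 66,919,431 BTU
Gas: input = 66,919,431 / 0.796 = 84,069,637 BTU = 840.7 therm → 840.7 × $2.14 = $1,799.09
Heat pump: 66,919,431 BTU / 3412 = 19,610 kWh heat; / 4.24 = 4,626 kWh in → × $0.227 = $1,050.03
Difference = |$1,799.09 − $1,050.03| = $749.06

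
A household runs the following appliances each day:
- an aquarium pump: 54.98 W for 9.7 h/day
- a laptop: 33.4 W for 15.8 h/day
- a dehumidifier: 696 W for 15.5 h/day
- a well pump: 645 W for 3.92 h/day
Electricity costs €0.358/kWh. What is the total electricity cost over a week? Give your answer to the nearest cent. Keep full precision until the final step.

€36.03

aquarium pump: 54.98 W × 9.7 h × 7 d = 3,733 Wh = 3.733 kWh
laptop: 33.4 W × 15.8 h × 7 d = 3,694 Wh = 3.694 kWh
dehumidifier: 696 W × 15.5 h × 7 d = 75,516 Wh = 75.52 kWh
well pump: 645 W × 3.92 h × 7 d = 17,699 Wh = 17.7 kWh
Total energy = 3.733 + 3.694 + 75.52 + 17.7 = 100.6 kWh
Cost = 100.6 kWh × €0.358 = €36.03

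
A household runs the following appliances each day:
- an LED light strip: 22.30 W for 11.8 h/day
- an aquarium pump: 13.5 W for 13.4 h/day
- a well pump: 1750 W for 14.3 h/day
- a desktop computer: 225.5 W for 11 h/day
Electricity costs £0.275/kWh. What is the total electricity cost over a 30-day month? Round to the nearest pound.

£231

LED light strip: 22.30 W × 11.8 h × 30 d = 7,894 Wh = 7.894 kWh
aquarium pump: 13.5 W × 13.4 h × 30 d = 5,427 Wh = 5.427 kWh
well pump: 1750 W × 14.3 h × 30 d = 750,750 Wh = 750.8 kWh
desktop computer: 225.5 W × 11 h × 30 d = 74,415 Wh = 74.42 kWh
Total energy = 7.894 + 5.427 + 750.8 + 74.42 = 838.5 kWh
Cost = 838.5 kWh × £0.275 = £230.58 ≈ £231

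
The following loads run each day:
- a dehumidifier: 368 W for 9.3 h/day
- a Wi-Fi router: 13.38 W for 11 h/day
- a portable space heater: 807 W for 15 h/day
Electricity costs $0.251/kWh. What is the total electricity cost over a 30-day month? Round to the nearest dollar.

$118

dehumidifier: 368 W × 9.3 h × 30 d = 102,672 Wh = 102.7 kWh
Wi-Fi router: 13.38 W × 11 h × 30 d = 4,415 Wh = 4.415 kWh
portable space heater: 807 W × 15 h × 30 d = 363,150 Wh = 363.1 kWh
Total energy = 102.7 + 4.415 + 363.1 = 470.2 kWh
Cost = 470.2 kWh × $0.251 = $118.03 ≈ $118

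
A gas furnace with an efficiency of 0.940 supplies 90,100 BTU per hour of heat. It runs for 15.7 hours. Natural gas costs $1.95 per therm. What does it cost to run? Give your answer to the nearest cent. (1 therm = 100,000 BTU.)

$29.34

Heat delivered = 90,100 BTU/h × 15.7 h = 1,414,570 BTU
Gas input = 1,414,570 / 0.940 = 1,504,862 BTU
= 1,504,862 / 100,000 = 15.05 therm
Cost = 15.05 × $1.95/therm = $29.34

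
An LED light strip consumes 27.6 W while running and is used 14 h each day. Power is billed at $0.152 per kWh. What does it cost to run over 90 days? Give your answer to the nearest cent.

Energy = 27.6 W × 14 h/day × 90 days = 34,776 Wh = 34.78 kWh
Cost = 34.78 kWh × $0.152/kWh = $5.29

$5.29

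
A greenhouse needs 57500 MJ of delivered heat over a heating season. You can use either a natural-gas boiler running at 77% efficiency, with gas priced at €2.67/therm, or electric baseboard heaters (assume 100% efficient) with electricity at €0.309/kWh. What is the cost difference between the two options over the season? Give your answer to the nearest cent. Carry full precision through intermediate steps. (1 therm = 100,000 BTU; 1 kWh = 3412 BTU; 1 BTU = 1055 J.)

Heat load = 57500 MJ = 57,500,000,000 J / 1055 = 54,502,370 BTU
Gas: input = 54,502,370 / 0.77 = 70,782,298 BTU = 707.8 therm → 707.8 × €2.67 = €1,889.89
Electric: 54,502,370 BTU / 3412 = 15,970 kWh → × €0.309 = €4,935.88
Difference = |€1,889.89 − €4,935.88| = €3,046.00

€3046.00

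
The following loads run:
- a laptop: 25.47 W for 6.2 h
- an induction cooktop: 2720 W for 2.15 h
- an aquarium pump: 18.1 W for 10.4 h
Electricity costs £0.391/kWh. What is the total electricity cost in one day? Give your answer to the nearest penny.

laptop: 25.47 W × 6.2 h = 158 Wh = 0.1579 kWh
induction cooktop: 2720 W × 2.15 h = 5,848 Wh = 5.848 kWh
aquarium pump: 18.1 W × 10.4 h = 188 Wh = 0.1882 kWh
Total energy = 0.1579 + 5.848 + 0.1882 = 6.194 kWh
Cost = 6.194 kWh × £0.391 = £2.42

£2.42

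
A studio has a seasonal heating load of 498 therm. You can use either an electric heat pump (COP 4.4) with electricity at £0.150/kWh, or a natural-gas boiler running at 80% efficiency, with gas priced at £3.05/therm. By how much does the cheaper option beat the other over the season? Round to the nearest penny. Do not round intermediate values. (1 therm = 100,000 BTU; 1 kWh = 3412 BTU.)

£1401.05

Heat load = 498 therm × 100,000 = 49,800,000 BTU
Gas: input = 49,800,000 / 0.80 = 62,250,000 BTU = 622.5 therm → 622.5 × £3.05 = £1,898.62
Heat pump: 49,800,000 BTU / 3412 = 14,600 kWh heat; / 4.4 = 3,317 kWh in → × £0.150 = £497.58
Difference = |£1,898.62 − £497.58| = £1,401.05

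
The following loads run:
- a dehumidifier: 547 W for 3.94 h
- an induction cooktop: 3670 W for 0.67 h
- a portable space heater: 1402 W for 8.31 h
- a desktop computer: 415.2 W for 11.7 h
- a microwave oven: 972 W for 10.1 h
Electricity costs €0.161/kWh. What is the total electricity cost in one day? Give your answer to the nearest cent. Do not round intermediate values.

dehumidifier: 547 W × 3.94 h = 2,155 Wh = 2.155 kWh
induction cooktop: 3670 W × 0.67 h = 2,459 Wh = 2.459 kWh
portable space heater: 1402 W × 8.31 h = 11,651 Wh = 11.65 kWh
desktop computer: 415.2 W × 11.7 h = 4,858 Wh = 4.858 kWh
microwave oven: 972 W × 10.1 h = 9,817 Wh = 9.817 kWh
Total energy = 2.155 + 2.459 + 11.65 + 4.858 + 9.817 = 30.94 kWh
Cost = 30.94 kWh × €0.161 = €4.98

€4.98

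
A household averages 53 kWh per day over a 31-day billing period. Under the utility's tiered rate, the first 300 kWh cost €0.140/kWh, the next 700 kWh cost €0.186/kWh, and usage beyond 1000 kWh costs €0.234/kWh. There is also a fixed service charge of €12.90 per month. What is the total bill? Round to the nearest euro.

Usage = 53 kWh/day × 31 days = 1643 kWh
First 300 kWh × €0.140 = €42.00
Next 700 kWh × €0.186 = €130.20
Remaining 643 kWh × €0.234 = €150.46
Energy charge = €322.66; + service €12.90 = €335.56 ≈ €336

€336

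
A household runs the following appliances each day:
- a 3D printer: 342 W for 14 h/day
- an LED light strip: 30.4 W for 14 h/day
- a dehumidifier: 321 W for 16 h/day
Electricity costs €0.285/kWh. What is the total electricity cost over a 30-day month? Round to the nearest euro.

€88

3D printer: 342 W × 14 h × 30 d = 143,640 Wh = 143.6 kWh
LED light strip: 30.4 W × 14 h × 30 d = 12,768 Wh = 12.77 kWh
dehumidifier: 321 W × 16 h × 30 d = 154,080 Wh = 154.1 kWh
Total energy = 143.6 + 12.77 + 154.1 = 310.5 kWh
Cost = 310.5 kWh × €0.285 = €88.49 ≈ €88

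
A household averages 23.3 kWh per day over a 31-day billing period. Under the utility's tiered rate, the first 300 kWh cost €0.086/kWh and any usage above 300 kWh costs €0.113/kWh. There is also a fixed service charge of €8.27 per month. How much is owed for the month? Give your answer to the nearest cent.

€81.79

Usage = 23.3 kWh/day × 31 days = 722.3 kWh
First 300 kWh × €0.086 = €25.80
Remaining 422.3 kWh × €0.113 = €47.72
Energy charge = €73.52; + service €8.27 = €81.79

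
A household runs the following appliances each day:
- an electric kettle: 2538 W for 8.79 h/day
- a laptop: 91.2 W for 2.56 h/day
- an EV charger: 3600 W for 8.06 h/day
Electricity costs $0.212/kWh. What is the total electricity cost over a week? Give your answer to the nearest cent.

$76.51

electric kettle: 2538 W × 8.79 h × 7 d = 156,163 Wh = 156.2 kWh
laptop: 91.2 W × 2.56 h × 7 d = 1,634 Wh = 1.634 kWh
EV charger: 3600 W × 8.06 h × 7 d = 203,112 Wh = 203.1 kWh
Total energy = 156.2 + 1.634 + 203.1 = 360.9 kWh
Cost = 360.9 kWh × $0.212 = $76.51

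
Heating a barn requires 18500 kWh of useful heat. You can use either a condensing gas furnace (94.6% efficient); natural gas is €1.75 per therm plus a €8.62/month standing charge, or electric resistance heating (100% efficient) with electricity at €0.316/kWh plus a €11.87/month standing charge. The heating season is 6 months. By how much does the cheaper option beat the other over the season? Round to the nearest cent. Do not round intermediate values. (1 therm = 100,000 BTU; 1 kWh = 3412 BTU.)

€4697.81

Heat load = 18500 kWh × 3412 = 63,122,000 BTU
Gas: input = 63,122,000 / 0.946 = 66,725,159 BTU = 667.3 therm → 667.3 × €1.75 = €1,167.69; + 6 × €8.62 standing = €1,219.41
Electric: 63,122,000 BTU / 3412 = 18,500 kWh → × €0.316 = €5,846.00; + 6 × €11.87 standing = €5,917.22
Difference = |€1,219.41 − €5,917.22| = €4,697.81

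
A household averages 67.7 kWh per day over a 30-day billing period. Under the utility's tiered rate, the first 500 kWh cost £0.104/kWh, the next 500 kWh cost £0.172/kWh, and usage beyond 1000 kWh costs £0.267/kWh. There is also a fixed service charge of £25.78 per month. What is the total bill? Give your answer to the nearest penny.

£439.06

Usage = 67.7 kWh/day × 30 days = 2031 kWh
First 500 kWh × £0.104 = £52.00
Next 500 kWh × £0.172 = £86.00
Remaining 1031 kWh × £0.267 = £275.28
Energy charge = £413.28; + service £25.78 = £439.06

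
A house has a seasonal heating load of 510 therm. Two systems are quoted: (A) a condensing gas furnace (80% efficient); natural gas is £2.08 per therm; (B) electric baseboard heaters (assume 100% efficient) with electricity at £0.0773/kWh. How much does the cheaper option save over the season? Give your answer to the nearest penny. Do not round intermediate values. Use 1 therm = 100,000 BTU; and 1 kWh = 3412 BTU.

£170.58

Heat load = 510 therm × 100,000 = 51,000,000 BTU
Gas: input = 51,000,000 / 0.80 = 63,750,000 BTU = 637.5 therm → 637.5 × £2.08 = £1,326.00
Electric: 51,000,000 BTU / 3412 = 14,950 kWh → × £0.0773 = £1,155.42
Difference = |£1,326.00 − £1,155.42| = £170.58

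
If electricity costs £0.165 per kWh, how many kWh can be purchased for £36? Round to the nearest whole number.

£36 / £0.165 per kWh = 218.2 kWh

218 kWh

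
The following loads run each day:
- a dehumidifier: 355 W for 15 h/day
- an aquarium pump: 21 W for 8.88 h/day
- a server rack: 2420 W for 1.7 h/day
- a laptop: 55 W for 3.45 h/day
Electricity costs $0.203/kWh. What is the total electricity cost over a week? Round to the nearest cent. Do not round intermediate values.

$13.95

dehumidifier: 355 W × 15 h × 7 d = 37,275 Wh = 37.27 kWh
aquarium pump: 21 W × 8.88 h × 7 d = 1,305 Wh = 1.305 kWh
server rack: 2420 W × 1.7 h × 7 d = 28,798 Wh = 28.8 kWh
laptop: 55 W × 3.45 h × 7 d = 1,328 Wh = 1.328 kWh
Total energy = 37.27 + 1.305 + 28.8 + 1.328 = 68.71 kWh
Cost = 68.71 kWh × $0.203 = $13.95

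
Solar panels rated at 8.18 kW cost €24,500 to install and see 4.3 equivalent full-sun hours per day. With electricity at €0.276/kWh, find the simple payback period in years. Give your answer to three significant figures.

Daily generation = 8.18 kW × 4.3 h = 35.17 kWh
Annual generation = 35.17 × 365 = 12839 kWh
Annual savings = 12839 × €0.276 = €3,543.43
Payback = €24,500 / €3,543.43 = 6.91 years

6.91 years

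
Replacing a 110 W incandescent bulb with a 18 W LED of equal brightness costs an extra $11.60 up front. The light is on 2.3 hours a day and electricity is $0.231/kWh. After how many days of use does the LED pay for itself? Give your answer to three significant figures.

Power saved = 110 − 18 = 92 W
Daily energy saved = 92 W × 2.3 h = 211.6 Wh = 0.2116 kWh
Daily savings = 0.2116 × $0.231 = $0.0489
Payback = $11.60 / $0.0489 per day = 237.3 days

237 days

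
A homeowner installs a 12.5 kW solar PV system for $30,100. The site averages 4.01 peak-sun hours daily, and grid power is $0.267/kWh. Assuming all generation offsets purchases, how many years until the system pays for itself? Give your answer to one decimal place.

6.2 years

Daily generation = 12.5 kW × 4.01 h = 50.12 kWh
Annual generation = 50.12 × 365 = 18296 kWh
Annual savings = 18296 × $0.267 = $4,884.93
Payback = $30,100 / $4,884.93 = 6.16 years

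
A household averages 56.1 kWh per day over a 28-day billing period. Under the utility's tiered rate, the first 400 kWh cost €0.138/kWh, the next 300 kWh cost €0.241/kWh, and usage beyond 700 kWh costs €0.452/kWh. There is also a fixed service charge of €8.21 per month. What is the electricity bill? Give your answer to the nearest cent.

Usage = 56.1 kWh/day × 28 days = 1570.8 kWh
First 400 kWh × €0.138 = €55.20
Next 300 kWh × €0.241 = €72.30
Remaining 870.8 kWh × €0.452 = €393.60
Energy charge = €521.10; + service €8.21 = €529.31

€529.31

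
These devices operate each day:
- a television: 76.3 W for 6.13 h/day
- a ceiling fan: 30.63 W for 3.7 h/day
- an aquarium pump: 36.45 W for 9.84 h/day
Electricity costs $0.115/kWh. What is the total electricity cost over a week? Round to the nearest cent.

$0.76

television: 76.3 W × 6.13 h × 7 d = 3,274 Wh = 3.274 kWh
ceiling fan: 30.63 W × 3.7 h × 7 d = 793 Wh = 0.7933 kWh
aquarium pump: 36.45 W × 9.84 h × 7 d = 2,511 Wh = 2.511 kWh
Total energy = 3.274 + 0.7933 + 2.511 = 6.578 kWh
Cost = 6.578 kWh × $0.115 = $0.76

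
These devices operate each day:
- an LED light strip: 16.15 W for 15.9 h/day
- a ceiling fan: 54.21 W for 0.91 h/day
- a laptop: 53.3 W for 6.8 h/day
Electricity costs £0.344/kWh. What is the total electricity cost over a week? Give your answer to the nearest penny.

£1.61

LED light strip: 16.15 W × 15.9 h × 7 d = 1,797 Wh = 1.797 kWh
ceiling fan: 54.21 W × 0.91 h × 7 d = 345 Wh = 0.3453 kWh
laptop: 53.3 W × 6.8 h × 7 d = 2,537 Wh = 2.537 kWh
Total energy = 1.797 + 0.3453 + 2.537 = 4.68 kWh
Cost = 4.68 kWh × £0.344 = £1.61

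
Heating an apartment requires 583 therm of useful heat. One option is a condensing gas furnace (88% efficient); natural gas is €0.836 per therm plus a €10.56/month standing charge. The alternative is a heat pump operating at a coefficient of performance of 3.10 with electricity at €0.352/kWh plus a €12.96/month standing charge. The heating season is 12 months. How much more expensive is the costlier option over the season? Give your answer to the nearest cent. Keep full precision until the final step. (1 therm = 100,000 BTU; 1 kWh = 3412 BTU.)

Heat load = 583 therm × 100,000 = 58,300,000 BTU
Gas: input = 58,300,000 / 0.88 = 66,250,000 BTU = 662.5 therm → 662.5 × €0.836 = €553.85; + 12 × €10.56 standing = €680.57
Heat pump: 58,300,000 BTU / 3412 = 17,090 kWh heat; / 3.10 = 5,512 kWh in → × €0.352 = €1,940.17; + 12 × €12.96 standing = €2,095.69
Difference = |€680.57 − €2,095.69| = €1,415.12

€1415.12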